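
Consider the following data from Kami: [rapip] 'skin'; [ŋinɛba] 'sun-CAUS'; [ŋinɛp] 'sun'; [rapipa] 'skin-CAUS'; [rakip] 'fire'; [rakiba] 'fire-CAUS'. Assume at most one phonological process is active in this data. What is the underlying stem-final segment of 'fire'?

The root 'fire' surfaces as [rakiba] and [rakip], with a stem-final [b] ~ [p] alternation.
The stem 'skin' ([rapipa], [rapip]) shows [p] unchanged in both environments, so [p] cannot be basic with [b] derived before the CAUS suffix.
The underlying segment must be /b/; voiced obstruents become voiceless word-finally, yielding [p] there.

/b/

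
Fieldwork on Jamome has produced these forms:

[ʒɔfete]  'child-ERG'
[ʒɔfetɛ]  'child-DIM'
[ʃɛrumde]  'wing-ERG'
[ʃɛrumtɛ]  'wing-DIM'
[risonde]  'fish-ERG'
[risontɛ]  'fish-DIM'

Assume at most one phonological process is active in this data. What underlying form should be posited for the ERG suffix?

The ERG morpheme has two allomorphs, [-de] and [-te].
The DIM suffix, which begins with [t], is invariant after every stem; so [t] is not altered by any rule here.
So the underlying form is /-de/, and voiced stops become voiceless after a vowel.

/-de/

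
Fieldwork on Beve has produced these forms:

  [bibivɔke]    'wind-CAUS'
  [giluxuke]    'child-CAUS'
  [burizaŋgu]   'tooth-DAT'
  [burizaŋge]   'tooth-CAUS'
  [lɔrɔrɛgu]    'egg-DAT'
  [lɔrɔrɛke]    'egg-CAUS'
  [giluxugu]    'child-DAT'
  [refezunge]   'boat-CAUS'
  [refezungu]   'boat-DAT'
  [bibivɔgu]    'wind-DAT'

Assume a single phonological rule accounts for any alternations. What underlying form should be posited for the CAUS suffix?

/-ke/

The CAUS suffix surfaces as [-ge] and [-ke], depending on the final segment of the stem.
By contrast the DAT suffix keeps its initial [g] throughout — that segment must be underlying.
The CAUS suffix is therefore /-ke/ underlyingly, with post-nasal voicing: voiceless stops become voiced after a nasal.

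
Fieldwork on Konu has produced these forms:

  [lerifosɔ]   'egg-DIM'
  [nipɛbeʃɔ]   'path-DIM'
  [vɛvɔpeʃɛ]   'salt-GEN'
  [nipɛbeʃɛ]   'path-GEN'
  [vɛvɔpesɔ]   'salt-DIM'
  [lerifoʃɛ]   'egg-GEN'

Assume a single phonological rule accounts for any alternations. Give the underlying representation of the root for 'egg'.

The stem for 'egg' ends in [s] in [lerifosɔ] but [ʃ] in [lerifoʃɛ].
But 'path' keeps [ʃ] in both environments ([nipɛbeʃɔ], [nipɛbeʃɛ]), so there is no rule changing /ʃ/ to [s] before the DIM suffix.
So /s/ is underlying, and a rule of palatalization before a front vowel — /s/ becomes palato-alveolar [ʃ] before a front vowel — gives [ʃ].

/lerifos/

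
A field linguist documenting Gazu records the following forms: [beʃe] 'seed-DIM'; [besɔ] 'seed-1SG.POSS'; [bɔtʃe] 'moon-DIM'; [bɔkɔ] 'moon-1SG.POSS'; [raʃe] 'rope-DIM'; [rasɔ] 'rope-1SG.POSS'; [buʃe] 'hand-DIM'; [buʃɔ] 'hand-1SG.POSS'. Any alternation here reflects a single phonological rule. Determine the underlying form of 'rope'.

/ras/

The root 'rope' surfaces as [raʃe] and [rasɔ], with a stem-final [ʃ] ~ [s] alternation.
If /ʃ/ were underlying and a rule turned it into [s] before the 1SG.POSS suffix, 'hand' would also alternate; but it has [ʃ] in both [buʃe] and [buʃɔ].
Therefore /s/ is basic and [ʃ] is derived by palatalization before a front vowel (/k/ and /s/ become palato-alveolar [tʃ] and [ʃ] before a front vowel).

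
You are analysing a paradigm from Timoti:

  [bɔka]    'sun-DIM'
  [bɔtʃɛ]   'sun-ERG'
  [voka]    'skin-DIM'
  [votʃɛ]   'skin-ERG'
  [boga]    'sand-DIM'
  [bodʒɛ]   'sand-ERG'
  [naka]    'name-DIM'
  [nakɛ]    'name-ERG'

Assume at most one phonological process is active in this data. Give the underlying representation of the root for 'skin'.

The stem for 'skin' ends in [k] in [voka] but [tʃ] in [votʃɛ].
If /k/ were underlying and a rule turned it into [tʃ] before the ERG suffix, 'name' would also alternate; but it has [k] in both [naka] and [nakɛ].
The underlying segment must be /tʃ/; palato-alveolar /tʃ/ and /dʒ/ become [k] and [g] when no front vowel follows, yielding [k] there.
The underlying form of 'skin' is therefore /votʃ/.

/votʃ/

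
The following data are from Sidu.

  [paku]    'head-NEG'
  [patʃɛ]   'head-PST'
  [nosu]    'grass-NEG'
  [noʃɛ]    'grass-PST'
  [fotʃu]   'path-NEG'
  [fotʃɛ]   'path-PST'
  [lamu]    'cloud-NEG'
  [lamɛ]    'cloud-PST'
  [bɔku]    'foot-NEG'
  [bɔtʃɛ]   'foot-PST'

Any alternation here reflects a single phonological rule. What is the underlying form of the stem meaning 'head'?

/pak/

The root 'head' surfaces as [paku] and [patʃɛ], with a stem-final [k] ~ [tʃ] alternation.
If /tʃ/ were underlying and a rule turned it into [k] before the NEG suffix, 'path' would also alternate; but it has [tʃ] in both [fotʃu] and [fotʃɛ].
So /k/ is underlying, and a rule of palatalization before a front vowel — /k/ and /s/ become palato-alveolar [tʃ] and [ʃ] before a front vowel — gives [tʃ].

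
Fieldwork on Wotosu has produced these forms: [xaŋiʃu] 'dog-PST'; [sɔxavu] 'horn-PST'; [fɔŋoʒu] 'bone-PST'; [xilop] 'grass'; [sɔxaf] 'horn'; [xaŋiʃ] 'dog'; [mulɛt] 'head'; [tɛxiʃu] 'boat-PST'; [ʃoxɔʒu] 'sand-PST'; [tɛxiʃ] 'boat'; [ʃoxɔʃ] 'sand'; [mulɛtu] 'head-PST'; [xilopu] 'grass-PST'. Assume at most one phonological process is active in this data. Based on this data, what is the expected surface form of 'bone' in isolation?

The root 'sand' surfaces as [ʃoxɔʒu] and [ʃoxɔʃ], with a stem-final [ʒ] ~ [ʃ] alternation.
But 'boat' keeps [ʃ] in both environments ([tɛxiʃu], [tɛxiʃ]), so there is no rule changing /ʃ/ to [ʒ] before the PST suffix.
The underlying segment must be /ʒ/; voiced obstruents become voiceless word-finally, yielding [ʃ] there.
The one attested form of 'bone', [fɔŋoʒu], shows underlying /fɔŋoʒ/. Applying the same rule word-finally gives [fɔŋoʃ].

[fɔŋoʃ]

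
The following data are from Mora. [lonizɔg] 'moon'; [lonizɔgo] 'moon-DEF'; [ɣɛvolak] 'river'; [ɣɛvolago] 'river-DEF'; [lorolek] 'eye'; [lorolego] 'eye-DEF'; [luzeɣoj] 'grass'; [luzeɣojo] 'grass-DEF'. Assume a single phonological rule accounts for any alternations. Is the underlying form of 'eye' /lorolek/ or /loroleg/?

/lorolek/

The root 'eye' surfaces as [lorolek] and [lorolego], with a stem-final [k] ~ [g] alternation.
If /g/ were underlying and a rule turned it into [k] in isolation, 'moon' would also alternate; but it has [g] in both [lonizɔg] and [lonizɔgo].
Therefore /k/ is basic and [g] is derived by intervocalic voicing (voiceless stops become voiced between vowels).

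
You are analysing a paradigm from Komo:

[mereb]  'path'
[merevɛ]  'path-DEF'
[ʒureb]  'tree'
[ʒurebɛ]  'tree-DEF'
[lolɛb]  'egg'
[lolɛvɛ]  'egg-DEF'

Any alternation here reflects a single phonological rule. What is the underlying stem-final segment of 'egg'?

The root 'egg' surfaces as [lolɛb] and [lolɛvɛ], with a stem-final [b] ~ [v] alternation.
If /b/ were underlying and a rule turned it into [v] before the DEF suffix, 'tree' would also alternate; but it has [b] in both [ʒureb] and [ʒurebɛ].
Therefore /v/ is basic and [b] is derived by word-final hardening (voiced fricatives become stops word-finally).

/v/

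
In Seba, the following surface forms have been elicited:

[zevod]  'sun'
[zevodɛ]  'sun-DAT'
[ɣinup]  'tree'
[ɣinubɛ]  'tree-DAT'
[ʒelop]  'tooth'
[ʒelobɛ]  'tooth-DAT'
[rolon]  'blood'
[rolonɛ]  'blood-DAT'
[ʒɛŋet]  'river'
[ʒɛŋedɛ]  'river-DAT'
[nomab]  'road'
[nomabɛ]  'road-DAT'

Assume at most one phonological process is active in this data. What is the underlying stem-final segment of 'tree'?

/p/

In [ɣinup] and [ɣinubɛ] the final segment of 'tree' alternates: [p] ~ [b].
The stem 'road' ([nomab], [nomabɛ]) shows [b] unchanged in both environments, so [b] cannot be basic with [p] derived in isolation.
The alternation reflects intervocalic voicing: voiceless stops become voiced between vowels. /p/ is underlying.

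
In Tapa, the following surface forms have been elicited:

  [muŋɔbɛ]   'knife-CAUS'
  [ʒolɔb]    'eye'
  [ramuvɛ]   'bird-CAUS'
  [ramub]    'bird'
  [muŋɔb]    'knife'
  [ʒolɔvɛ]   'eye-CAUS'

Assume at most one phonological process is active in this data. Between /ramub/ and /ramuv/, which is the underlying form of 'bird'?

/ramuv/

The stem for 'bird' ends in [b] in [ramub] but [v] in [ramuvɛ].
If /b/ were underlying and a rule turned it into [v] before the CAUS suffix, 'knife' would also alternate; but it has [b] in both [muŋɔb] and [muŋɔbɛ].
So /v/ is underlying, and a rule of word-final hardening — voiced fricatives become stops word-finally — gives [b].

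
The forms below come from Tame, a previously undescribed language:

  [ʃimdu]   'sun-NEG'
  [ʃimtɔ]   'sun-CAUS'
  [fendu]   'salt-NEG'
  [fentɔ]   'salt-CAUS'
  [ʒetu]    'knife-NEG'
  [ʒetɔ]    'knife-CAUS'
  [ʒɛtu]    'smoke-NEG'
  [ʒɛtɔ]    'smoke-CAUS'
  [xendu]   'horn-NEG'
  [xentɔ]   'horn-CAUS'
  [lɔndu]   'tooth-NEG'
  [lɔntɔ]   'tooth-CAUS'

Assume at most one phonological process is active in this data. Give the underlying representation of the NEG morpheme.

/-du/

The NEG morpheme has two allomorphs, [-du] and [-tu].
By contrast the CAUS suffix keeps its initial [t] throughout — that segment must be underlying.
So the underlying form is /-du/, and voiced stops become voiceless after a vowel.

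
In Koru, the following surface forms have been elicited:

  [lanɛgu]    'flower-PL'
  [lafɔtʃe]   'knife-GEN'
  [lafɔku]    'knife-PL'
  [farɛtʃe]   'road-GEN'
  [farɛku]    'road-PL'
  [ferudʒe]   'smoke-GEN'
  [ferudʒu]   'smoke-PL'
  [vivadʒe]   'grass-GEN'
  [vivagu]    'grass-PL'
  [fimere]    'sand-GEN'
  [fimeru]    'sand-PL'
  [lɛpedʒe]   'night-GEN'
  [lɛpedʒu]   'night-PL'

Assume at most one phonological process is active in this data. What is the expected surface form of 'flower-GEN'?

[lanɛdʒe]

In [vivadʒe] and [vivagu] the final segment of 'grass' alternates: [dʒ] ~ [g].
But 'night' keeps [dʒ] in both environments ([lɛpedʒe], [lɛpedʒu]), so there is no rule changing /dʒ/ to [g] before the PL suffix.
Therefore /g/ is basic and [dʒ] is derived by palatalization before a front vowel (/k/ and /g/ become palato-alveolar [tʃ] and [dʒ] before a front vowel).
The one attested form of 'flower', [lanɛgu], shows underlying /lanɛg/. Applying the same rule before a front vowel gives [lanɛdʒe].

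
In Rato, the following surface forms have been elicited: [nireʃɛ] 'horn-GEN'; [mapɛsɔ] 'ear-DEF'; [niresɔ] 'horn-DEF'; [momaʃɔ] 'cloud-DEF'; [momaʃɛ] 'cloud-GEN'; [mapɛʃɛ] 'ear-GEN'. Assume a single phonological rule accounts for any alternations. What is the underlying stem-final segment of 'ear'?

/s/

In [mapɛsɔ] and [mapɛʃɛ] the final segment of 'ear' alternates: [s] ~ [ʃ].
If /ʃ/ were underlying and a rule turned it into [s] before the DEF suffix, 'cloud' would also alternate; but it has [ʃ] in both [momaʃɔ] and [momaʃɛ].
The alternation reflects palatalization before a front vowel: /s/ becomes palato-alveolar [ʃ] before a front vowel. /s/ is underlying.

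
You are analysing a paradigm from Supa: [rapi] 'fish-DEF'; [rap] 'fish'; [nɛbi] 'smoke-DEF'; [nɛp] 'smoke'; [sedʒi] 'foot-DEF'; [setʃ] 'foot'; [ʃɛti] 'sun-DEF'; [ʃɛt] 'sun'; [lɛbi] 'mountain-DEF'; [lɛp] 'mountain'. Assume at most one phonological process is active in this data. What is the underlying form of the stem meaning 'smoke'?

/nɛb/

The root 'smoke' surfaces as [nɛbi] and [nɛp], with a stem-final [b] ~ [p] alternation.
The stem 'fish' ([rapi], [rap]) shows [p] unchanged in both environments, so [p] cannot be basic with [b] derived before the DEF suffix.
So /b/ is underlying, and a rule of word-final obstruent devoicing — voiced obstruents become voiceless word-finally — gives [p].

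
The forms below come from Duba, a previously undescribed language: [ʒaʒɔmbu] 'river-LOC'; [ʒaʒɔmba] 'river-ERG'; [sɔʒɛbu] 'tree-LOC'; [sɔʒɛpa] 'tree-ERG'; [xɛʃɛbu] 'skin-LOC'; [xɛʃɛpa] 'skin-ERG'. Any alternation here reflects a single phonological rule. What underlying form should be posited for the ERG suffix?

/-pa/

The ERG suffix surfaces as [-ba] and [-pa], depending on the final segment of the stem.
By contrast the LOC suffix keeps its initial [b] throughout — that segment must be underlying.
So the underlying form is /-pa/, and voiceless stops become voiced after a nasal.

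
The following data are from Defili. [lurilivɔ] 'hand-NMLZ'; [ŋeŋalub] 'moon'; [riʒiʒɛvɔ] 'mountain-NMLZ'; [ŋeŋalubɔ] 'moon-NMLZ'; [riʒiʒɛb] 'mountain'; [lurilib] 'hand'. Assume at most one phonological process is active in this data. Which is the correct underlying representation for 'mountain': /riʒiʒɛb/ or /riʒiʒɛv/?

/riʒiʒɛv/

In [riʒiʒɛvɔ] and [riʒiʒɛb] the final segment of 'mountain' alternates: [v] ~ [b].
But 'moon' keeps [b] in both environments ([ŋeŋalubɔ], [ŋeŋalub]), so there is no rule changing /b/ to [v] before the NMLZ suffix.
So /v/ is underlying, and a rule of word-final hardening — voiced fricatives become stops word-finally — gives [b].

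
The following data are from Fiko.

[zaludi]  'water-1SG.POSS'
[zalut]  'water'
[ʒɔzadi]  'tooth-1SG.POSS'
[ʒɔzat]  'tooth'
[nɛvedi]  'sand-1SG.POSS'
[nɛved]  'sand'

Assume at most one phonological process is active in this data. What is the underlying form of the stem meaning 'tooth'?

/ʒɔzat/

The stem for 'tooth' ends in [d] in [ʒɔzadi] but [t] in [ʒɔzat].
But 'sand' keeps [d] in both environments ([nɛvedi], [nɛved]), so there is no rule changing /d/ to [t] in isolation.
So /t/ is underlying, and a rule of intervocalic voicing — voiceless stops become voiced between vowels — gives [d].
So 'tooth' = /ʒɔzat/.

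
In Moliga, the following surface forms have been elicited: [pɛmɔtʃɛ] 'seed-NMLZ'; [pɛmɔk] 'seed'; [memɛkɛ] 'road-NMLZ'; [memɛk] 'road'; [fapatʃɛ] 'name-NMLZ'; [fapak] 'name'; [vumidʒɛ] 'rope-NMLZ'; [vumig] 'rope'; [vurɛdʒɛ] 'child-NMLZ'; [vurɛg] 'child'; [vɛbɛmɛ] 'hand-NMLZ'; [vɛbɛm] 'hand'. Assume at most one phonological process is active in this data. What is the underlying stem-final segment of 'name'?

In [fapatʃɛ] and [fapak] the final segment of 'name' alternates: [tʃ] ~ [k].
The stem 'road' ([memɛkɛ], [memɛk]) shows [k] unchanged in both environments, so [k] cannot be basic with [tʃ] derived before the NMLZ suffix.
The alternation reflects depalatalization: palato-alveolar /tʃ/ and /dʒ/ become [k] and [g] when no front vowel follows. /tʃ/ is underlying.

/tʃ/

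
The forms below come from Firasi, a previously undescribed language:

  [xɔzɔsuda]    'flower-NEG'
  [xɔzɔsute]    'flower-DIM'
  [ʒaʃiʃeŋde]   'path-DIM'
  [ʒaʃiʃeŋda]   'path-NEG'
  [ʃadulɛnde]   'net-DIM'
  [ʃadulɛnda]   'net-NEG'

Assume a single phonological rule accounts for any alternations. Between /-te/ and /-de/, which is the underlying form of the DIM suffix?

/-te/

The DIM morpheme has two allomorphs, [-de] and [-te].
The NEG suffix, which begins with [d], is invariant after every stem; so [d] is not altered by any rule here.
So the underlying form is /-te/, and voiceless stops become voiced after a nasal.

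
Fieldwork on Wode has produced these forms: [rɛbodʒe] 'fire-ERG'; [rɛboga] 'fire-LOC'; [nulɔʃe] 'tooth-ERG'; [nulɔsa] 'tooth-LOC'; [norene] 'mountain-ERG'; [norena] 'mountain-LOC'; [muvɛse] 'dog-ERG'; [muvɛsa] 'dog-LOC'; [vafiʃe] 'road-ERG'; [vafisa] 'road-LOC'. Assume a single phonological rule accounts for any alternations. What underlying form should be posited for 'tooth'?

/nulɔʃ/

In [nulɔʃe] and [nulɔsa] the final segment of 'tooth' alternates: [ʃ] ~ [s].
The stem 'dog' ([muvɛse], [muvɛsa]) shows [s] unchanged in both environments, so [s] cannot be basic with [ʃ] derived before the ERG suffix.
The alternation reflects depalatalization: palato-alveolar /dʒ/ and /ʃ/ become [g] and [s] when no front vowel follows. /ʃ/ is underlying.
Hence 'tooth' is /nulɔʃ/ underlyingly.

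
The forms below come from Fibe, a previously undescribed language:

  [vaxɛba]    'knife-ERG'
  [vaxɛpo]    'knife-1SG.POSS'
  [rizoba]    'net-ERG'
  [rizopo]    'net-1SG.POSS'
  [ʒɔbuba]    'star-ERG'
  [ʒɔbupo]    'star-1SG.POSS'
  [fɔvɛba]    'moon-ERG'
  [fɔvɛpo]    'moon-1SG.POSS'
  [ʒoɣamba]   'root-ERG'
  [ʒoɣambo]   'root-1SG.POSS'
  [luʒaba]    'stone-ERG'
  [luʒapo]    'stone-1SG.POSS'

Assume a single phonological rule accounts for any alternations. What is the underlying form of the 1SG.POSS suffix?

The 1SG.POSS morpheme has two allomorphs, [-bo] and [-po].
By contrast the ERG suffix keeps its initial [b] throughout — that segment must be underlying.
The 1SG.POSS suffix is therefore /-po/ underlyingly, with post-nasal voicing: voiceless stops become voiced after a nasal.

/-po/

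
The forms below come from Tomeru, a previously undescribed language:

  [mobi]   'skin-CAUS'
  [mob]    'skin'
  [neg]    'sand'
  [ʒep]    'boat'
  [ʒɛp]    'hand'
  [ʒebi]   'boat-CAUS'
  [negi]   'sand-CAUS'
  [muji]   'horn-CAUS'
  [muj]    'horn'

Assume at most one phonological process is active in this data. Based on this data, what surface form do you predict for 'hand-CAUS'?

[ʒɛbi]

In [ʒep] and [ʒebi] the final segment of 'boat' alternates: [p] ~ [b].
Compare 'skin', with invariant [b] in [mob] and [mobi]: an analysis with underlying /b/ and a rule producing [p] in isolation would wrongly predict alternation here too.
The alternation reflects intervocalic voicing: voiceless stops become voiced between vowels. /p/ is underlying.
From [ʒɛp] the stem 'hand' is /ʒɛp/; between vowels this yields [ʒɛbi].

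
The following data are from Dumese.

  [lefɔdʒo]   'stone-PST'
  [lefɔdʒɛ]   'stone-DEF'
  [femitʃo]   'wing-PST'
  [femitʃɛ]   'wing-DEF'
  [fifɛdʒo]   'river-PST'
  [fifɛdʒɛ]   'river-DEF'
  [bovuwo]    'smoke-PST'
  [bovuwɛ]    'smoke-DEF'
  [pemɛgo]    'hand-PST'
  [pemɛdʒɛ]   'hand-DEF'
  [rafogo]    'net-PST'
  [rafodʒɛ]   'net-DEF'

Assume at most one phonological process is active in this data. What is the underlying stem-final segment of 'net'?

/g/

The stem for 'net' ends in [g] in [rafogo] but [dʒ] in [rafodʒɛ].
Compare 'river', with invariant [dʒ] in [fifɛdʒo] and [fifɛdʒɛ]: an analysis with underlying /dʒ/ and a rule producing [g] before the PST suffix would wrongly predict alternation here too.
The alternation reflects palatalization before a front vowel: /g/ becomes palato-alveolar [dʒ] before a front vowel. /g/ is underlying.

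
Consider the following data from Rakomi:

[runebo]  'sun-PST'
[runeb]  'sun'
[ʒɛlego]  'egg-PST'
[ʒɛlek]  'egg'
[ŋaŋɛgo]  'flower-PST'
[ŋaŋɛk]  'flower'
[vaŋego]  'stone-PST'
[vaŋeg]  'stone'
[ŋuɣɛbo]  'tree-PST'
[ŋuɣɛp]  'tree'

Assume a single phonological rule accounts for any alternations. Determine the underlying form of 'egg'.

/ʒɛlek/

The root 'egg' surfaces as [ʒɛlego] and [ʒɛlek], with a stem-final [g] ~ [k] alternation.
Compare 'stone', with invariant [g] in [vaŋego] and [vaŋeg]: an analysis with underlying /g/ and a rule producing [k] in isolation would wrongly predict alternation here too.
So /k/ is underlying, and a rule of intervocalic voicing — voiceless stops become voiced between vowels — gives [g].
Hence 'egg' is /ʒɛlek/ underlyingly.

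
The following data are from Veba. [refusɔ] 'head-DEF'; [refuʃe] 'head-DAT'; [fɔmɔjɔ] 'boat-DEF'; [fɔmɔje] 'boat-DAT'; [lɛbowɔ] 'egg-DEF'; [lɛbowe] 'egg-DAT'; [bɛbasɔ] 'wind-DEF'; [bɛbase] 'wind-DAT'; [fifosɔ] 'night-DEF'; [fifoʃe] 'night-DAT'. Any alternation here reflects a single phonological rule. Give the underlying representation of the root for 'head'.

'head' shows [s] ~ [ʃ] at the end of the stem ([refusɔ] vs [refuʃe]).
The stem 'wind' ([bɛbasɔ], [bɛbase]) shows [s] unchanged in both environments, so [s] cannot be basic with [ʃ] derived before the DAT suffix.
Therefore /ʃ/ is basic and [s] is derived by depalatalization (palato-alveolar /ʃ/ becomes [s] when no front vowel follows).
So 'head' = /refuʃ/.

/refuʃ/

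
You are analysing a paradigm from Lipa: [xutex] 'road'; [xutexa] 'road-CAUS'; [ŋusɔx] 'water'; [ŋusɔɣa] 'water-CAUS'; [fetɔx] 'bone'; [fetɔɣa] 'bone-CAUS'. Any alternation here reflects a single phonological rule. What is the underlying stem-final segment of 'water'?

The stem for 'water' ends in [x] in [ŋusɔx] but [ɣ] in [ŋusɔɣa].
Compare 'road', with invariant [x] in [xutex] and [xutexa]: an analysis with underlying /x/ and a rule producing [ɣ] before the CAUS suffix would wrongly predict alternation here too.
Therefore /ɣ/ is basic and [x] is derived by word-final obstruent devoicing (voiced obstruents become voiceless word-finally).

/ɣ/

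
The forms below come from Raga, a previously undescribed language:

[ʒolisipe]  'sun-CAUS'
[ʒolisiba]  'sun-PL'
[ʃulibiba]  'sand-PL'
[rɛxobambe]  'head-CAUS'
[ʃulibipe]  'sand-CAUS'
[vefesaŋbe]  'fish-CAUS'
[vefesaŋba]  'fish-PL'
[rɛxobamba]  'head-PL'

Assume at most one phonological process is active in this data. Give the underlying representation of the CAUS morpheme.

The CAUS suffix surfaces as [-be] and [-pe], depending on the final segment of the stem.
The PL suffix, which begins with [b], is invariant after every stem; so [b] is not altered by any rule here.
The CAUS suffix is therefore /-pe/ underlyingly, with post-nasal voicing: voiceless stops become voiced after a nasal.

/-pe/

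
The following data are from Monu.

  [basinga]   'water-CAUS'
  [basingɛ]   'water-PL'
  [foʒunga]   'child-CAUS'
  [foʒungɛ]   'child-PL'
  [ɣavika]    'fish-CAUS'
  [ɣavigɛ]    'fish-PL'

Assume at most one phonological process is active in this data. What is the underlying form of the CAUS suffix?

The CAUS morpheme has two allomorphs, [-ga] and [-ka].
By contrast the PL suffix keeps its initial [g] throughout — that segment must be underlying.
So the underlying form is /-ka/, and voiceless stops become voiced after a nasal.

/-ka/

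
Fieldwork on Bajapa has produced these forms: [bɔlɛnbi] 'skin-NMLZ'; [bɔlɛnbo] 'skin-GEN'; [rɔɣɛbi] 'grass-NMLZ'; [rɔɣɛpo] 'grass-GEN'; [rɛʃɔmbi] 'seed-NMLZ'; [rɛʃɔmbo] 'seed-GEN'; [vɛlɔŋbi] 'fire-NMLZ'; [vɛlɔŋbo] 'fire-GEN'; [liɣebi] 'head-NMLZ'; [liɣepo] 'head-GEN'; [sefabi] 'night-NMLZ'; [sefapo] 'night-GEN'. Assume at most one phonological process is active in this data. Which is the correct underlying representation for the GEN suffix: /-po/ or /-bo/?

The GEN morpheme has two allomorphs, [-bo] and [-po].
By contrast the NMLZ suffix keeps its initial [b] throughout — that segment must be underlying.
The GEN suffix is therefore /-po/ underlyingly, with post-nasal voicing: voiceless stops become voiced after a nasal.

/-po/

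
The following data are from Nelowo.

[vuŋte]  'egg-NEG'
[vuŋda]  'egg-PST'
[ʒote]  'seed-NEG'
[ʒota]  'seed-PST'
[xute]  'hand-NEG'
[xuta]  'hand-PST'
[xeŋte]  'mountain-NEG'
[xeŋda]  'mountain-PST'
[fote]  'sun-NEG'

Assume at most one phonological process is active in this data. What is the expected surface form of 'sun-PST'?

The PST morpheme has two allomorphs, [-da] and [-ta].
By contrast the NEG suffix keeps its initial [t] throughout — that segment must be underlying.
The PST suffix is therefore /-da/ underlyingly, with post-vocalic devoicing: voiced stops become voiceless after a vowel.
After 'sun', which ends in a vowel, the suffix surfaces as [-ta], giving [fota].

[fota]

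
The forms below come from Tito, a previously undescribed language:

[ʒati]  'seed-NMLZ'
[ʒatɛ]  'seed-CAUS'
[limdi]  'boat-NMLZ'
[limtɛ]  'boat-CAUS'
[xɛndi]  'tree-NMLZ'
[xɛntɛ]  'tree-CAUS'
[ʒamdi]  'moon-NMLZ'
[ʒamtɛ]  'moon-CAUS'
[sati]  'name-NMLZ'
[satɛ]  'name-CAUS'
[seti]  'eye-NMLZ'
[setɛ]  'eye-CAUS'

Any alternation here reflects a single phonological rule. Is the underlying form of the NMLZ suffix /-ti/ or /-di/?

The NMLZ suffix surfaces as [-di] and [-ti], depending on the final segment of the stem.
The CAUS suffix, which begins with [t], is invariant after every stem; so [t] is not altered by any rule here.
So the underlying form is /-di/, and voiced stops become voiceless after a vowel.

/-di/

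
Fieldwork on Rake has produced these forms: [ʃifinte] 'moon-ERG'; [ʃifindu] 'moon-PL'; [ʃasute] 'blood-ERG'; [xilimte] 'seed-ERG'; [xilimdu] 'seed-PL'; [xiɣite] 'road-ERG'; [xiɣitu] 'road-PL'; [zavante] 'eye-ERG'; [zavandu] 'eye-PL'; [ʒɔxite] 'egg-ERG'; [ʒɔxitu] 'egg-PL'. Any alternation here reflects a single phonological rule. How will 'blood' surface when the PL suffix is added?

The PL suffix surfaces as [-du] and [-tu], depending on the final segment of the stem.
The ERG suffix, which begins with [t], is invariant after every stem; so [t] is not altered by any rule here.
The PL suffix is therefore /-du/ underlyingly, with post-vocalic devoicing: voiced stops become voiceless after a vowel.
After 'blood', which ends in a vowel, the suffix surfaces as [-tu], giving [ʃasutu].

[ʃasutu]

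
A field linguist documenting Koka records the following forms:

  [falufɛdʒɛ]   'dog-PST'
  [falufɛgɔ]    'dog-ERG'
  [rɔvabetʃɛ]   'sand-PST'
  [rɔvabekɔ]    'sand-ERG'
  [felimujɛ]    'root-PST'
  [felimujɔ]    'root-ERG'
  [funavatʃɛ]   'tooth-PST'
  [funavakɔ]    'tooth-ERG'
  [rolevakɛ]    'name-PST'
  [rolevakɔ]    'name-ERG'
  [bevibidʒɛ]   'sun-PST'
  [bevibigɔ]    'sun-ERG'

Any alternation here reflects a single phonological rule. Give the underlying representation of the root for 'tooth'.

/funavatʃ/

The stem for 'tooth' ends in [tʃ] in [funavatʃɛ] but [k] in [funavakɔ].
Compare 'name', with invariant [k] in [rolevakɛ] and [rolevakɔ]: an analysis with underlying /k/ and a rule producing [tʃ] before the PST suffix would wrongly predict alternation here too.
The underlying segment must be /tʃ/; palato-alveolar /tʃ/ and /dʒ/ become [k] and [g] when no front vowel follows, yielding [k] there.
The underlying form of 'tooth' is therefore /funavatʃ/.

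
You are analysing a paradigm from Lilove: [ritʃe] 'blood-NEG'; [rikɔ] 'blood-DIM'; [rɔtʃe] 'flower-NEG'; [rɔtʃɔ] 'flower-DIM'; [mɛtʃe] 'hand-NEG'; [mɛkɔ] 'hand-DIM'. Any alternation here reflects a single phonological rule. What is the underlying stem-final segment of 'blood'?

'blood' shows [tʃ] ~ [k] at the end of the stem ([ritʃe] vs [rikɔ]).
The stem 'flower' ([rɔtʃe], [rɔtʃɔ]) shows [tʃ] unchanged in both environments, so [tʃ] cannot be basic with [k] derived before the DIM suffix.
Therefore /k/ is basic and [tʃ] is derived by palatalization before a front vowel (/k/ becomes palato-alveolar [tʃ] before a front vowel).

/k/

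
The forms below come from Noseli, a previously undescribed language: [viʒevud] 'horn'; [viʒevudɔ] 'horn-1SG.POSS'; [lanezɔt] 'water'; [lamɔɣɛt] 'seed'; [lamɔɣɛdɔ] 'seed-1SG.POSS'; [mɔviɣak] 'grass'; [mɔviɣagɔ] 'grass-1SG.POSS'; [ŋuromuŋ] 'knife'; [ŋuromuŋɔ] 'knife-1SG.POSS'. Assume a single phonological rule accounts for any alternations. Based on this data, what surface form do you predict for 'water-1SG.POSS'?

The root 'seed' surfaces as [lamɔɣɛt] and [lamɔɣɛdɔ], with a stem-final [t] ~ [d] alternation.
If /d/ were underlying and a rule turned it into [t] in isolation, 'horn' would also alternate; but it has [d] in both [viʒevud] and [viʒevudɔ].
The underlying segment must be /t/; voiceless stops become voiced between vowels, yielding [d] there.
The one attested form of 'water', [lanezɔt], shows underlying /lanezɔt/. Applying the same rule between vowels gives [lanezɔdɔ].

[lanezɔdɔ]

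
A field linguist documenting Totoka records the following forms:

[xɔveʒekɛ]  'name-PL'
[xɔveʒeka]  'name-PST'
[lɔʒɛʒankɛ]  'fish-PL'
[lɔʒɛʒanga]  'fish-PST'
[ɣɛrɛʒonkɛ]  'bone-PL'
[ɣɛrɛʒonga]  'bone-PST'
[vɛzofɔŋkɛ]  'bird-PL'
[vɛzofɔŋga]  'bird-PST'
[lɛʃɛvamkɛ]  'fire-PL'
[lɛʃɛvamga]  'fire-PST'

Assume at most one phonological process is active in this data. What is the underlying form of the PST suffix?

The PST morpheme has two allomorphs, [-ga] and [-ka].
The PL suffix, which begins with [k], is invariant after every stem; so [k] is not altered by any rule here.
So the underlying form is /-ga/, and voiced stops become voiceless after a vowel.

/-ga/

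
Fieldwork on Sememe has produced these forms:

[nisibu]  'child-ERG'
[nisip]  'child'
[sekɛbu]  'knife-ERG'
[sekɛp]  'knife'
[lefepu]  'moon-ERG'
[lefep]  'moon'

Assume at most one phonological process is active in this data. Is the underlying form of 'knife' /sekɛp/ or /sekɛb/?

/sekɛb/

The root 'knife' surfaces as [sekɛbu] and [sekɛp], with a stem-final [b] ~ [p] alternation.
But 'moon' keeps [p] in both environments ([lefepu], [lefep]), so there is no rule changing /p/ to [b] before the ERG suffix.
The underlying segment must be /b/; voiced obstruents become voiceless word-finally, yielding [p] there.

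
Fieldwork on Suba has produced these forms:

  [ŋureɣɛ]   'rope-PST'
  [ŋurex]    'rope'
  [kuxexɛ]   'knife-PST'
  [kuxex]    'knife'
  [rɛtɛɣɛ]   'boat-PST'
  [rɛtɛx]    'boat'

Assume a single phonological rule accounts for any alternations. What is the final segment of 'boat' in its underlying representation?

/ɣ/

The root 'boat' surfaces as [rɛtɛɣɛ] and [rɛtɛx], with a stem-final [ɣ] ~ [x] alternation.
The stem 'knife' ([kuxexɛ], [kuxex]) shows [x] unchanged in both environments, so [x] cannot be basic with [ɣ] derived before the PST suffix.
So /ɣ/ is underlying, and a rule of word-final obstruent devoicing — voiced obstruents become voiceless word-finally — gives [x].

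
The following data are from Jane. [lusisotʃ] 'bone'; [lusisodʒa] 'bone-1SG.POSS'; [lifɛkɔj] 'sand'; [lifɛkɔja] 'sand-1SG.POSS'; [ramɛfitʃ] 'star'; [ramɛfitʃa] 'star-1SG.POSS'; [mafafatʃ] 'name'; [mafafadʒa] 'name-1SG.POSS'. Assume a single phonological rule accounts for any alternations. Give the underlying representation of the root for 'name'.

/mafafadʒ/

In [mafafatʃ] and [mafafadʒa] the final segment of 'name' alternates: [tʃ] ~ [dʒ].
Compare 'star', with invariant [tʃ] in [ramɛfitʃ] and [ramɛfitʃa]: an analysis with underlying /tʃ/ and a rule producing [dʒ] before the 1SG.POSS suffix would wrongly predict alternation here too.
The alternation reflects word-final obstruent devoicing: voiced obstruents become voiceless word-finally. /dʒ/ is underlying.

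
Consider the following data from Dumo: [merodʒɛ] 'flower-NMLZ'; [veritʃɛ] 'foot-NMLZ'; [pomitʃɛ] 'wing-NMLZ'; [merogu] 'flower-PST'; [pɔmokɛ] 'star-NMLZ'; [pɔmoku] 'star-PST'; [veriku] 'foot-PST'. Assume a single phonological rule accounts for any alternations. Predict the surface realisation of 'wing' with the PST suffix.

[pomiku]

The stem for 'foot' ends in [tʃ] in [veritʃɛ] but [k] in [veriku].
The stem 'star' ([pɔmokɛ], [pɔmoku]) shows [k] unchanged in both environments, so [k] cannot be basic with [tʃ] derived before the NMLZ suffix.
Therefore /tʃ/ is basic and [k] is derived by depalatalization (palato-alveolar /tʃ/ and /dʒ/ become [k] and [g] when no front vowel follows).
The one attested form of 'wing', [pomitʃɛ], shows underlying /pomitʃ/. Applying the same rule when no front vowel follows gives [pomiku].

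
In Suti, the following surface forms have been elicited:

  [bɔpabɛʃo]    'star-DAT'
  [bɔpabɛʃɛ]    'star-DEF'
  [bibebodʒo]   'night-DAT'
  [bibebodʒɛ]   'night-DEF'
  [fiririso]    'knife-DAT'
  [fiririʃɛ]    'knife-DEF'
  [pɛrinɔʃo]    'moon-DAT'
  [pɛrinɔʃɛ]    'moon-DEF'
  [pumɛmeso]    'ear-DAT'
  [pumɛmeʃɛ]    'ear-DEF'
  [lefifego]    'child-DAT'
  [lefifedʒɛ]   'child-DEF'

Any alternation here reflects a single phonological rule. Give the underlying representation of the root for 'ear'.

/pumɛmes/

The root 'ear' surfaces as [pumɛmeso] and [pumɛmeʃɛ], with a stem-final [s] ~ [ʃ] alternation.
The stem 'star' ([bɔpabɛʃo], [bɔpabɛʃɛ]) shows [ʃ] unchanged in both environments, so [ʃ] cannot be basic with [s] derived before the DAT suffix.
So /s/ is underlying, and a rule of palatalization before a front vowel — /g/ and /s/ become palato-alveolar [dʒ] and [ʃ] before a front vowel — gives [ʃ].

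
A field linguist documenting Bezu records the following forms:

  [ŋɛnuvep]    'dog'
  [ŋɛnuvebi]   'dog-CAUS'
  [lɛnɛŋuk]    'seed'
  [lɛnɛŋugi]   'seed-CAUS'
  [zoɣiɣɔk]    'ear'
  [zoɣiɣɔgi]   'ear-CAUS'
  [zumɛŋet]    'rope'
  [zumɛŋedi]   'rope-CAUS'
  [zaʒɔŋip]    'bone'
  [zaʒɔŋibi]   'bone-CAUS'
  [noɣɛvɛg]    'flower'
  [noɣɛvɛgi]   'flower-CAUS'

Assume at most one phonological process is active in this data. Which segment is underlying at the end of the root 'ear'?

'ear' shows [k] ~ [g] at the end of the stem ([zoɣiɣɔk] vs [zoɣiɣɔgi]).
But 'flower' keeps [g] in both environments ([noɣɛvɛg], [noɣɛvɛgi]), so there is no rule changing /g/ to [k] in isolation.
Therefore /k/ is basic and [g] is derived by intervocalic voicing (voiceless stops become voiced between vowels).

/k/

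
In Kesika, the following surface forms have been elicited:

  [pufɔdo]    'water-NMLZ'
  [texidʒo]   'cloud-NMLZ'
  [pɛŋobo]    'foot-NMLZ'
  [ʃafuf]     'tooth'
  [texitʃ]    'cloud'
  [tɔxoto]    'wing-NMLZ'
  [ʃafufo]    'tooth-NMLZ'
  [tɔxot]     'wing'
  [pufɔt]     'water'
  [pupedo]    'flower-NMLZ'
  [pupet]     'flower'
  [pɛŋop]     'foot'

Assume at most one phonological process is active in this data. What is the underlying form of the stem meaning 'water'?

The root 'water' surfaces as [pufɔt] and [pufɔdo], with a stem-final [t] ~ [d] alternation.
Compare 'wing', with invariant [t] in [tɔxot] and [tɔxoto]: an analysis with underlying /t/ and a rule producing [d] before the NMLZ suffix would wrongly predict alternation here too.
The alternation reflects word-final obstruent devoicing: voiced obstruents become voiceless word-finally. /d/ is underlying.

/pufɔd/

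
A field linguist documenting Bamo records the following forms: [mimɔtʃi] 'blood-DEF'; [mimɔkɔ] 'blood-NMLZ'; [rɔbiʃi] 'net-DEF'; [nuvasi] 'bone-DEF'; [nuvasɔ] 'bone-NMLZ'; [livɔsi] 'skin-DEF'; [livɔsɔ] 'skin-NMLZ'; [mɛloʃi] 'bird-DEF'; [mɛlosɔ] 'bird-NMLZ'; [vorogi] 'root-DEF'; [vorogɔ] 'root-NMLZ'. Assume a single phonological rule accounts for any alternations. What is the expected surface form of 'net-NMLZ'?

'bird' shows [ʃ] ~ [s] at the end of the stem ([mɛloʃi] vs [mɛlosɔ]).
Compare 'bone', with invariant [s] in [nuvasi] and [nuvasɔ]: an analysis with underlying /s/ and a rule producing [ʃ] before the DEF suffix would wrongly predict alternation here too.
So /ʃ/ is underlying, and a rule of depalatalization — palato-alveolar /tʃ/ and /ʃ/ become [k] and [s] when no front vowel follows — gives [s].
The one attested form of 'net', [rɔbiʃi], shows underlying /rɔbiʃ/. Applying the same rule when no front vowel follows gives [rɔbisɔ].

[rɔbisɔ]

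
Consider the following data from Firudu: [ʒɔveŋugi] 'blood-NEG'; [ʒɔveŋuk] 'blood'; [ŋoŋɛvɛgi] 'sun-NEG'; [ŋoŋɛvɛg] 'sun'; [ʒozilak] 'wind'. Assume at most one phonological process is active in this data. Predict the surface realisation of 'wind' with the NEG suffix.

'blood' shows [g] ~ [k] at the end of the stem ([ʒɔveŋugi] vs [ʒɔveŋuk]).
The stem 'sun' ([ŋoŋɛvɛgi], [ŋoŋɛvɛg]) shows [g] unchanged in both environments, so [g] cannot be basic with [k] derived in isolation.
So /k/ is underlying, and a rule of intervocalic voicing — voiceless stops become voiced between vowels — gives [g].
The one attested form of 'wind', [ʒozilak], shows underlying /ʒozilak/. Applying the same rule between vowels gives [ʒozilagi].

[ʒozilagi]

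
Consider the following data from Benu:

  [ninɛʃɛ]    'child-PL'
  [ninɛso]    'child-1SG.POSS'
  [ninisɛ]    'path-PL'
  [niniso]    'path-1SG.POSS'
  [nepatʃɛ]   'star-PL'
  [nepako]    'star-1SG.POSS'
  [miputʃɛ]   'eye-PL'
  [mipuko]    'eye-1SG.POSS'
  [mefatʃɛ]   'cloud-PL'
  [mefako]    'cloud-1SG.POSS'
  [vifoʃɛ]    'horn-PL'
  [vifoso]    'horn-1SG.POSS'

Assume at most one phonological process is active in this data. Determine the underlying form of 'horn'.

The stem for 'horn' ends in [ʃ] in [vifoʃɛ] but [s] in [vifoso].
The stem 'path' ([ninisɛ], [niniso]) shows [s] unchanged in both environments, so [s] cannot be basic with [ʃ] derived before the PL suffix.
Therefore /ʃ/ is basic and [s] is derived by depalatalization (palato-alveolar /tʃ/ and /ʃ/ become [k] and [s] when no front vowel follows).

/vifoʃ/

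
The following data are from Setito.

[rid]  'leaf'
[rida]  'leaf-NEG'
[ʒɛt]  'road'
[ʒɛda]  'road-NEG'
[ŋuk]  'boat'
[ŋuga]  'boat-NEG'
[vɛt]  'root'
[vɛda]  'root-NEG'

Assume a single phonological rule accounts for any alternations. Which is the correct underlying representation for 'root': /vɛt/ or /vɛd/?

In [vɛt] and [vɛda] the final segment of 'root' alternates: [t] ~ [d].
If /d/ were underlying and a rule turned it into [t] in isolation, 'leaf' would also alternate; but it has [d] in both [rid] and [rida].
So /t/ is underlying, and a rule of intervocalic voicing — voiceless stops become voiced between vowels — gives [d].

/vɛt/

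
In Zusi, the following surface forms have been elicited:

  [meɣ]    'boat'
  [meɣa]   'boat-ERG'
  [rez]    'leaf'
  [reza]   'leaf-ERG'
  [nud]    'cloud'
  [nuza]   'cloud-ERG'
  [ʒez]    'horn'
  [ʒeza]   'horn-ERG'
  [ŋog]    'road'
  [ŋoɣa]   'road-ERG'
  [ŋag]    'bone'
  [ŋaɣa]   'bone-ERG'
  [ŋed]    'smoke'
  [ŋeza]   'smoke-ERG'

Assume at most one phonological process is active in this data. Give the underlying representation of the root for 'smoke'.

In [ŋed] and [ŋeza] the final segment of 'smoke' alternates: [d] ~ [z].
Compare 'leaf', with invariant [z] in [rez] and [reza]: an analysis with underlying /z/ and a rule producing [d] in isolation would wrongly predict alternation here too.
The alternation reflects intervocalic spirantization: voiced stops become fricatives between vowels. /d/ is underlying.
Hence 'smoke' is /ŋed/ underlyingly.

/ŋed/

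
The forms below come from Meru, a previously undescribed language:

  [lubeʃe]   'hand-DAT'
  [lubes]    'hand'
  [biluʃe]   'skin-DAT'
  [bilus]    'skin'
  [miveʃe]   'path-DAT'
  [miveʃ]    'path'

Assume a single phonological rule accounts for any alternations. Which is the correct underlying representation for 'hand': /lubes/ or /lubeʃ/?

/lubes/

In [lubeʃe] and [lubes] the final segment of 'hand' alternates: [ʃ] ~ [s].
The stem 'path' ([miveʃe], [miveʃ]) shows [ʃ] unchanged in both environments, so [ʃ] cannot be basic with [s] derived in isolation.
Therefore /s/ is basic and [ʃ] is derived by palatalization before a front vowel (/s/ becomes palato-alveolar [ʃ] before a front vowel).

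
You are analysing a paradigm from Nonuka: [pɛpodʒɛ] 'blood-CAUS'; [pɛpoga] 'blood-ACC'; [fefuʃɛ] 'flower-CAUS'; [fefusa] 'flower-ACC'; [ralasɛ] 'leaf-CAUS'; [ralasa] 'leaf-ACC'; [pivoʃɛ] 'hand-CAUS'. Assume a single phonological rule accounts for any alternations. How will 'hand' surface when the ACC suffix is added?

[pivosa]

The stem for 'flower' ends in [ʃ] in [fefuʃɛ] but [s] in [fefusa].
If /s/ were underlying and a rule turned it into [ʃ] before the CAUS suffix, 'leaf' would also alternate; but it has [s] in both [ralasɛ] and [ralasa].
So /ʃ/ is underlying, and a rule of depalatalization — palato-alveolar /dʒ/ and /ʃ/ become [g] and [s] when no front vowel follows — gives [s].
From [pivoʃɛ] the stem 'hand' is /pivoʃ/; when no front vowel follows this yields [pivosa].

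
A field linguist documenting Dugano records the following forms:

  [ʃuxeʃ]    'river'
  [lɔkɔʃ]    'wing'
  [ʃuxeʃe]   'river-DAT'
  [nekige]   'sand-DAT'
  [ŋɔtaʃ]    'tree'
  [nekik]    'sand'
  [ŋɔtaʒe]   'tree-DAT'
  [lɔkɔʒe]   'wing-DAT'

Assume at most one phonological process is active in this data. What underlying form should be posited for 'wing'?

/lɔkɔʒ/

'wing' shows [ʃ] ~ [ʒ] at the end of the stem ([lɔkɔʃ] vs [lɔkɔʒe]).
Compare 'river', with invariant [ʃ] in [ʃuxeʃ] and [ʃuxeʃe]: an analysis with underlying /ʃ/ and a rule producing [ʒ] before the DAT suffix would wrongly predict alternation here too.
So /ʒ/ is underlying, and a rule of word-final obstruent devoicing — voiced obstruents become voiceless word-finally — gives [ʃ].
So 'wing' = /lɔkɔʒ/.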